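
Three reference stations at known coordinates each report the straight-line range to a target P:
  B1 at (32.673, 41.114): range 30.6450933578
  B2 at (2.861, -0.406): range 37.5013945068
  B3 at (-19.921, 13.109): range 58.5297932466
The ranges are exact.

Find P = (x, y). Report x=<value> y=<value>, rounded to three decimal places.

x=38.572 y=11.042

eq1: (x − 32.673)² + (y − 41.114)² = 30.6450933578²
eq2: (x − 2.861)² + (y + 0.406)² = 37.5013945068²
eq3: (x + 19.921)² + (y − 13.109)² = 58.5297932466²
eq3−eq2, eq3−eq1 (x²,y² cancel):
  45.564·x − 27.030·y = 1459.040143
  105.188·x + 56.010·y = 4675.808754
det = 45.564·56.010 − -27.030·105.188 = 5395.271280
x = (1459.040143·56.010 − -27.030·4675.808754) / 5395.271280 = 38.572286
y = (45.564·4675.808754 − 1459.040143·105.188) / 5395.271280 = 11.042083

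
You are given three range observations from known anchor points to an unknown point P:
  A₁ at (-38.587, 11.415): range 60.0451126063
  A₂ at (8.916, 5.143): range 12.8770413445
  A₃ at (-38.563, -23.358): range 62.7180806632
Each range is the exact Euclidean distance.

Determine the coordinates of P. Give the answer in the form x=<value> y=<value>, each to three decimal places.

x=20.115 y=-1.213

eq1: (x + 38.587)² + (y − 11.415)² = 60.0451126063²
eq2: (x − 8.916)² + (y − 5.143)² = 12.8770413445²
eq3: (x + 38.563)² + (y + 23.358)² = 62.7180806632²
eq2−eq1, eq2−eq3 (x²,y² cancel):
  -95.006·x + 12.544·y = -1926.284065
  -94.958·x − 57.002·y = -1840.983820
det = -95.006·-57.002 − 12.544·-94.958 = 6606.685164
x = (-1926.284065·-57.002 − 12.544·-1840.983820) / 6606.685164 = 20.115284
y = (-95.006·-1840.983820 − -1926.284065·-94.958) / 6606.685164 = -1.212646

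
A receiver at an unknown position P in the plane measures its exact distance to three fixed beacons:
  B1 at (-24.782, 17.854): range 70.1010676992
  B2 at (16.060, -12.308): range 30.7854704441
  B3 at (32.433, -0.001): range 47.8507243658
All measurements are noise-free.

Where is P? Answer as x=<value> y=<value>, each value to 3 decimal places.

x=10.675 y=-42.619

eq1: (x + 24.782)² + (y − 17.854)² = 70.1010676992²
eq2: (x − 16.060)² + (y + 12.308)² = 30.7854704441²
eq3: (x − 32.433)² + (y + 0.001)² = 47.8507243658²
eq1−eq2, eq1−eq3 (x²,y² cancel):
  81.684·x − 60.324·y = 3442.912126
  114.430·x − 35.710·y = 2743.454520
det = 81.684·-35.710 − -60.324·114.430 = 3985.939680
x = (3442.912126·-35.710 − -60.324·2743.454520) / 3985.939680 = 10.674963
y = (81.684·2743.454520 − 3442.912126·114.430) / 3985.939680 = -42.618832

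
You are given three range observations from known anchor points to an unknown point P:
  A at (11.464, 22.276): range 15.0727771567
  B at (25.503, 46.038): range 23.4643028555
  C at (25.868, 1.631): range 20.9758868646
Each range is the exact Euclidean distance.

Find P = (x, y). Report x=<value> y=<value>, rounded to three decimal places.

x=26.533 y=22.596

eq1: (x − 11.464)² + (y − 22.276)² = 15.0727771567²
eq2: (x − 25.503)² + (y − 46.038)² = 23.4643028555²
eq3: (x − 25.868)² + (y − 1.631)² = 20.9758868646²
eq2−eq3, eq2−eq1 (x²,y² cancel):
  0.730·x − 88.814·y = -1987.501189
  -28.078·x − 47.524·y = -1818.872084
det = 0.730·-47.524 − -88.814·-28.078 = -2528.412012
x = (-1987.501189·-47.524 − -88.814·-1818.872084) / -2528.412012 = 26.533373
y = (0.730·-1818.872084 − -1987.501189·-28.078) / -2528.412012 = 22.596331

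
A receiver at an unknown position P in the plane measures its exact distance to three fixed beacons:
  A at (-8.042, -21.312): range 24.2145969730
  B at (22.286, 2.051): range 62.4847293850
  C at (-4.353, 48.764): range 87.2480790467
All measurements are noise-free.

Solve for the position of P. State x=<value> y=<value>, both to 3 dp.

eq1: (x + 8.042)² + (y + 21.312)² = 24.2145969730²
eq2: (x − 22.286)² + (y − 2.051)² = 62.4847293850²
eq3: (x + 4.353)² + (y − 48.764)² = 87.2480790467²
eq3−eq2, eq3−eq1 (x²,y² cancel):
  53.278·x − 93.426·y = 1811.881983
  -7.378·x − 140.152·y = 5147.879394
det = 53.278·-140.152 − -93.426·-7.378 = -8156.315284
x = (1811.881983·-140.152 − -93.426·5147.879394) / -8156.315284 = -27.832040
y = (53.278·5147.879394 − 1811.881983·-7.378) / -8156.315284 = -35.265530

x=-27.832 y=-35.266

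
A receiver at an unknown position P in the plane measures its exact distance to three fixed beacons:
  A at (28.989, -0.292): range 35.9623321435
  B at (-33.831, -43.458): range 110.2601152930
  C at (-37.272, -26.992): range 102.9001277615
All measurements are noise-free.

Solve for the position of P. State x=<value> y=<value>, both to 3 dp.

eq1: (x − 28.989)² + (y + 0.292)² = 35.9623321435²
eq2: (x + 33.831)² + (y + 43.458)² = 110.2601152930²
eq3: (x + 37.272)² + (y + 26.992)² = 102.9001277615²
eq1−eq2, eq1−eq3 (x²,y² cancel):
  -125.640·x − 86.332·y = -8671.316751
  -132.522·x − 53.400·y = -8017.824297
det = -125.640·-53.400 − -86.332·-132.522 = -4731.713304
x = (-8671.316751·-53.400 − -86.332·-8017.824297) / -4731.713304 = 48.427806
y = (-125.640·-8017.824297 − -8671.316751·-132.522) / -4731.713304 = 29.963944

x=48.428 y=29.964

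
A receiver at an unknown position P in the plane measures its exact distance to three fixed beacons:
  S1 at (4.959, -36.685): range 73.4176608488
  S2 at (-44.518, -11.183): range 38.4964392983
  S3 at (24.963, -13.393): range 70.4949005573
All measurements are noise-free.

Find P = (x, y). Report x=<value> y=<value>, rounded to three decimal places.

x=-33.665 y=25.752

eq1: (x − 4.959)² + (y + 36.685)² = 73.4176608488²
eq2: (x + 44.518)² + (y + 11.183)² = 38.4964392983²
eq3: (x − 24.963)² + (y + 13.393)² = 70.4949005573²
eq2−eq3, eq2−eq1 (x²,y² cancel):
  138.962·x − 4.420·y = -4791.943161
  98.954·x − 51.004·y = -4644.707993
det = 138.962·-51.004 − -4.420·98.954 = -6650.241168
x = (-4791.943161·-51.004 − -4.420·-4644.707993) / -6650.241168 = -33.664743
y = (138.962·-4644.707993 − -4791.943161·98.954) / -6650.241168 = 25.751843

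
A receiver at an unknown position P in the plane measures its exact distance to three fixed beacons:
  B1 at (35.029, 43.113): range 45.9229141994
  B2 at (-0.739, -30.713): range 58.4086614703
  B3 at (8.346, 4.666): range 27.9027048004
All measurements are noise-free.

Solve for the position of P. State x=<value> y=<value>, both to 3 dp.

eq1: (x − 35.029)² + (y − 43.113)² = 45.9229141994²
eq2: (x + 0.739)² + (y + 30.713)² = 58.4086614703²
eq3: (x − 8.346)² + (y − 4.666)² = 27.9027048004²
eq1−eq3, eq1−eq2 (x²,y² cancel):
  -53.366·x − 76.894·y = -1663.981225
  -71.536·x − 147.652·y = -3444.584806
det = -53.366·-147.652 − -76.894·-71.536 = 2378.907448
x = (-1663.981225·-147.652 − -76.894·-3444.584806) / 2378.907448 = -8.061578
y = (-53.366·-3444.584806 − -1663.981225·-71.536) / 2378.907448 = 27.234835

x=-8.062 y=27.235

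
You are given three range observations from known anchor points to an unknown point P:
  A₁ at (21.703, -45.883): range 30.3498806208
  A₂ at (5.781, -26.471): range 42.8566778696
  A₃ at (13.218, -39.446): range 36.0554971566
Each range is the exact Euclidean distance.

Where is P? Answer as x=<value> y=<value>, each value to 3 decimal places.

eq1: (x − 21.703)² + (y + 45.883)² = 30.3498806208²
eq2: (x − 5.781)² + (y + 26.471)² = 42.8566778696²
eq3: (x − 13.218)² + (y + 39.446)² = 36.0554971566²
eq3−eq2, eq3−eq1 (x²,y² cancel):
  -14.874·x + 25.950·y = -1533.264601
  16.970·x − 12.874·y = 1224.451080
det = -14.874·-12.874 − 25.950·16.970 = -248.883624
x = (-1533.264601·-12.874 − 25.950·1224.451080) / -248.883624 = 48.356966
y = (-14.874·1224.451080 − -1533.264601·16.970) / -248.883624 = -31.368134

x=48.357 y=-31.368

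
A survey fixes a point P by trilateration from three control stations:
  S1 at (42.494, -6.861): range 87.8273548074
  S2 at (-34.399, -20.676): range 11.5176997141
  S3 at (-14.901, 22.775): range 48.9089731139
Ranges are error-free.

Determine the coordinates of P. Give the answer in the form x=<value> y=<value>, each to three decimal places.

eq1: (x − 42.494)² + (y + 6.861)² = 87.8273548074²
eq2: (x + 34.399)² + (y + 20.676)² = 11.5176997141²
eq3: (x + 14.901)² + (y − 22.775)² = 48.9089731139²
eq3−eq1, eq3−eq2 (x²,y² cancel):
  114.790·x − 59.272·y = -4209.483670
  -38.996·x − 86.902·y = 3129.477995
det = 114.790·-86.902 − -59.272·-38.996 = -12286.851492
x = (-4209.483670·-86.902 − -59.272·3129.477995) / -12286.851492 = -44.869344
y = (114.790·3129.477995 − -4209.483670·-38.996) / -12286.851492 = -15.877115

x=-44.869 y=-15.877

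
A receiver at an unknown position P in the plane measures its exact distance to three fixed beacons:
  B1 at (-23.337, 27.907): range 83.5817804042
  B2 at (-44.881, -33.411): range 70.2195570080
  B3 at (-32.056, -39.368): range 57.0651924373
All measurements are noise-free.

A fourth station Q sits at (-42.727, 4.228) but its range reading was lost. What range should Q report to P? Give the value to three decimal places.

eq1: (x + 23.337)² + (y − 27.907)² = 83.5817804042²
eq2: (x + 44.881)² + (y + 33.411)² = 70.2195570080²
eq3: (x + 32.056)² + (y + 39.368)² = 57.0651924373²
eq1−eq2, eq1−eq3 (x²,y² cancel):
  -43.088·x − 122.636·y = 3862.310693
  -17.438·x − 134.550·y = 4983.488170
det = -43.088·-134.550 − -122.636·-17.438 = 3658.963832
x = (3862.310693·-134.550 − -122.636·4983.488170) / 3658.963832 = 25.001928
y = (-43.088·4983.488170 − 3862.310693·-17.438) / 3658.963832 = -40.278497
|P − Q| = √((25.001928 − -42.727)² + (-40.278497 − 4.228)²) = 81.043421

81.043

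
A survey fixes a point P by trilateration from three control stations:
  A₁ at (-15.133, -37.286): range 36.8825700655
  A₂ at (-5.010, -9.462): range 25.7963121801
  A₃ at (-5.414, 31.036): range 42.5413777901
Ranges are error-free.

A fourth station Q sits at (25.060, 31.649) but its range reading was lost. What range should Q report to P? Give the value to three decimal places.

eq1: (x + 15.133)² + (y + 37.286)² = 36.8825700655²
eq2: (x + 5.010)² + (y + 9.462)² = 25.7963121801²
eq3: (x + 5.414)² + (y − 31.036)² = 42.5413777901²
eq2−eq3, eq2−eq1 (x²,y² cancel):
  -0.808·x + 80.996·y = -266.403954
  -20.246·x − 55.648·y = 809.749688
det = -0.808·-55.648 − 80.996·-20.246 = 1684.808600
x = (-266.403954·-55.648 − 80.996·809.749688) / 1684.808600 = -30.129024
y = (-0.808·809.749688 − -266.403954·-20.246) / 1684.808600 = -3.589661
|P − Q| = √((-30.129024 − 25.060)² + (-3.589661 − 31.649)²) = 65.479704

65.480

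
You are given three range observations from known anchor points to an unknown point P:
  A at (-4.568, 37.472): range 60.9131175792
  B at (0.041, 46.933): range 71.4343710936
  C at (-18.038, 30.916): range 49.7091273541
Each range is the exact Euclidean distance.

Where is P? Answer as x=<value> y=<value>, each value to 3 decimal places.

eq1: (x + 4.568)² + (y − 37.472)² = 60.9131175792²
eq2: (x − 0.041)² + (y − 46.933)² = 71.4343710936²
eq3: (x + 18.038)² + (y − 30.916)² = 49.7091273541²
eq1−eq3, eq1−eq2 (x²,y² cancel):
  -26.940·x − 13.112·y = 1095.561643
  9.218·x + 18.922·y = -614.770718
det = -26.940·18.922 − -13.112·9.218 = -388.892264
x = (1095.561643·18.922 − -13.112·-614.770718) / -388.892264 = -32.578030
y = (-26.940·-614.770718 − 1095.561643·9.218) / -388.892264 = -16.619091

x=-32.578 y=-16.619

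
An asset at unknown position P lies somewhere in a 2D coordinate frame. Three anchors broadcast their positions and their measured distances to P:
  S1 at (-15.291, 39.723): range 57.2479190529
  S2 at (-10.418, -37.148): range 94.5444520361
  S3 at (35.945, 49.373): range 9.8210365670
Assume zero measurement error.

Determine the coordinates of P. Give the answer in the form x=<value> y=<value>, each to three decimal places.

x=41.927 y=41.584

eq1: (x + 15.291)² + (y − 39.723)² = 57.2479190529²
eq2: (x + 10.418)² + (y + 37.148)² = 94.5444520361²
eq3: (x − 35.945)² + (y − 49.373)² = 9.8210365670²
eq2−eq3, eq2−eq1 (x²,y² cancel):
  92.726·x + 173.042·y = 11083.428178
  -9.746·x + 153.742·y = 5984.551957
det = 92.726·153.742 − 173.042·-9.746 = 15942.348024
x = (11083.428178·153.742 − 173.042·5984.551957) / 15942.348024 = 41.926671
y = (92.726·5984.551957 − 11083.428178·-9.746) / 15942.348024 = 41.583753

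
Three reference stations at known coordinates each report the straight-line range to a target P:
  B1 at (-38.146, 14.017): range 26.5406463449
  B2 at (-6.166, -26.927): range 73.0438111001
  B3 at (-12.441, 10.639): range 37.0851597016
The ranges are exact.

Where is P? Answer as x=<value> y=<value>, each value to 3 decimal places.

eq1: (x + 38.146)² + (y − 14.017)² = 26.5406463449²
eq2: (x + 6.166)² + (y + 26.927)² = 73.0438111001²
eq3: (x + 12.441)² + (y − 10.639)² = 37.0851597016²
eq1−eq2, eq1−eq3 (x²,y² cancel):
  63.960·x − 81.888·y = -5519.503152
  51.410·x − 6.756·y = -2054.529965
det = 63.960·-6.756 − -81.888·51.410 = 3777.748320
x = (-5519.503152·-6.756 − -81.888·-2054.529965) / 3777.748320 = -34.663926
y = (63.960·-2054.529965 − -5519.503152·51.410) / 3777.748320 = 40.328235

x=-34.664 y=40.328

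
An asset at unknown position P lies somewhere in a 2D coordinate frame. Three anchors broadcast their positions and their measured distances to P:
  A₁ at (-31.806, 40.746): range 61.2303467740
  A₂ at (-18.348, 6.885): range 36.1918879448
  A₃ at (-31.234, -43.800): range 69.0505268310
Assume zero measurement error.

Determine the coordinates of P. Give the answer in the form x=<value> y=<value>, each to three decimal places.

x=17.786 y=4.832

eq1: (x + 31.806)² + (y − 40.746)² = 61.2303467740²
eq2: (x + 18.348)² + (y − 6.885)² = 36.1918879448²
eq3: (x + 31.234)² + (y + 43.800)² = 69.0505268310²
eq2−eq3, eq2−eq1 (x²,y² cancel):
  -25.772·x − 101.370·y = -948.172076
  -26.916·x + 67.722·y = -151.496790
det = -25.772·67.722 − -101.370·-26.916 = -4473.806304
x = (-948.172076·67.722 − -101.370·-151.496790) / -4473.806304 = 17.785602
y = (-25.772·-151.496790 − -948.172076·-26.916) / -4473.806304 = 4.831819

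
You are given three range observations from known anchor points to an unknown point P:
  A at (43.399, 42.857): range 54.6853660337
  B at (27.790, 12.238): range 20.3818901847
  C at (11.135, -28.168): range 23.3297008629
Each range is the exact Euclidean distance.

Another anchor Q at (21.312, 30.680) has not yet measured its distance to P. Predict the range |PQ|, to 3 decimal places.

37.449

eq1: (x − 43.399)² + (y − 42.857)² = 54.6853660337²
eq2: (x − 27.790)² + (y − 12.238)² = 20.3818901847²
eq3: (x − 11.135)² + (y + 28.168)² = 23.3297008629²
eq1−eq3, eq1−eq2 (x²,y² cancel):
  -64.528·x − 142.050·y = -356.556885
  -31.218·x − 61.238·y = -223.075095
det = -64.528·-61.238 − -142.050·-31.218 = -482.951236
x = (-356.556885·-61.238 − -142.050·-223.075095) / -482.951236 = 20.401618
y = (-64.528·-223.075095 − -356.556885·-31.218) / -482.951236 = -6.757612
|P − Q| = √((20.401618 − 21.312)² + (-6.757612 − 30.680)²) = 37.448679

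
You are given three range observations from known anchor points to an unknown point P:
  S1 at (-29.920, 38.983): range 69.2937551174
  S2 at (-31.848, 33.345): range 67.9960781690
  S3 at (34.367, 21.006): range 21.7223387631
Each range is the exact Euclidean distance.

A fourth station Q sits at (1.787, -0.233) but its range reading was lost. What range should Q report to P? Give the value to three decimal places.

eq1: (x + 29.920)² + (y − 38.983)² = 69.2937551174²
eq2: (x + 31.848)² + (y − 33.345)² = 67.9960781690²
eq3: (x − 34.367)² + (y − 21.006)² = 21.7223387631²
eq2−eq3, eq2−eq1 (x²,y² cancel):
  132.430·x − 24.678·y = 3647.765241
  3.856·x + 11.276·y = 110.538708
det = 132.430·11.276 − -24.678·3.856 = 1588.439048
x = (3647.765241·11.276 − -24.678·110.538708) / 1588.439048 = 27.612061
y = (132.430·110.538708 − 3647.765241·3.856) / 1588.439048 = 0.360642
|P − Q| = √((27.612061 − 1.787)² + (0.360642 − -0.233)²) = 25.831883

25.832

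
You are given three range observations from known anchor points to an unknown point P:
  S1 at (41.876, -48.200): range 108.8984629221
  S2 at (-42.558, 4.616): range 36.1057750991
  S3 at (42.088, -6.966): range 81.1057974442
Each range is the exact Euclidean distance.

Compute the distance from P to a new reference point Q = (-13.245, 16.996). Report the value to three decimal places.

23.663

eq1: (x − 41.876)² + (y + 48.200)² = 108.8984629221²
eq2: (x + 42.558)² + (y − 4.616)² = 36.1057750991²
eq3: (x − 42.088)² + (y + 6.966)² = 81.1057974442²
eq3−eq1, eq3−eq2 (x²,y² cancel):
  -0.424·x − 82.468·y = -3023.810372
  -169.292·x + 23.164·y = 5287.089304
det = -0.424·23.164 − -82.468·-169.292 = -13970.994192
x = (-3023.810372·23.164 − -82.468·5287.089304) / -13970.994192 = -26.195139
y = (-0.424·5287.089304 − -3023.810372·-169.292) / -13970.994192 = 36.801148
|P − Q| = √((-26.195139 − -13.245)² + (36.801148 − 16.996)²) = 23.663263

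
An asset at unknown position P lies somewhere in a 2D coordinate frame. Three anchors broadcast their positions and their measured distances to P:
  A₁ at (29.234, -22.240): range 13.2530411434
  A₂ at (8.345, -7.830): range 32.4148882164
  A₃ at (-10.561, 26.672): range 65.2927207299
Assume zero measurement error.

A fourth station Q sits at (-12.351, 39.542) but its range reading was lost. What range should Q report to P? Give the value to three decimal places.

eq1: (x − 29.234)² + (y + 22.240)² = 13.2530411434²
eq2: (x − 8.345)² + (y + 7.830)² = 32.4148882164²
eq3: (x + 10.561)² + (y − 26.672)² = 65.2927207299²
eq1−eq3, eq1−eq2 (x²,y² cancel):
  -79.590·x + 97.824·y = -4613.810332
  -41.778·x + 28.820·y = -2093.378310
det = -79.590·28.820 − 97.824·-41.778 = 1793.107272
x = (-4613.810332·28.820 − 97.824·-2093.378310) / 1793.107272 = 40.049264
y = (-79.590·-2093.378310 − -4613.810332·-41.778) / 1793.107272 = -14.580159
|P − Q| = √((40.049264 − -12.351)² + (-14.580159 − 39.542)²) = 75.332567

75.333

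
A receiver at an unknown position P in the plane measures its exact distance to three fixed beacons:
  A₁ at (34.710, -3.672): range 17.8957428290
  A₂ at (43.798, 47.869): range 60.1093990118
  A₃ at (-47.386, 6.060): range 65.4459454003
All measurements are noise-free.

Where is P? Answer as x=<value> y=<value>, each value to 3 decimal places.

eq1: (x − 34.710)² + (y + 3.672)² = 17.8957428290²
eq2: (x − 43.798)² + (y − 47.869)² = 60.1093990118²
eq3: (x + 47.386)² + (y − 6.060)² = 65.4459454003²
eq3−eq1, eq3−eq2 (x²,y² cancel):
  164.192·x − 19.464·y = 2899.025246
  182.368·x + 83.618·y = 2597.581289
det = 164.192·83.618 − -19.464·182.368 = 17279.017408
x = (2899.025246·83.618 − -19.464·2597.581289) / 17279.017408 = 16.955247
y = (164.192·2597.581289 − 2899.025246·182.368) / 17279.017408 = -5.913957

x=16.955 y=-5.914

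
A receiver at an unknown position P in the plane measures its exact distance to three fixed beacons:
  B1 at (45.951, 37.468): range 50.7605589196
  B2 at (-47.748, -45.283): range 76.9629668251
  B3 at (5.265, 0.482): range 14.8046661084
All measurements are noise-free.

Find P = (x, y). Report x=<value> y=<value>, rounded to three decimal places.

x=0.658 y=14.552

eq1: (x − 45.951)² + (y − 37.468)² = 50.7605589196²
eq2: (x + 47.748)² + (y + 45.283)² = 76.9629668251²
eq3: (x − 5.265)² + (y − 0.482)² = 14.8046661084²
eq3−eq1, eq3−eq2 (x²,y² cancel):
  81.372·x + 73.972·y = 1129.936673
  -106.026·x − 91.530·y = -1401.651080
det = 81.372·-91.530 − 73.972·-106.026 = 394.976112
x = (1129.936673·-91.530 − 73.972·-1401.651080) / 394.976112 = 0.657837
y = (81.372·-1401.651080 − 1129.936673·-106.026) / 394.976112 = 14.551548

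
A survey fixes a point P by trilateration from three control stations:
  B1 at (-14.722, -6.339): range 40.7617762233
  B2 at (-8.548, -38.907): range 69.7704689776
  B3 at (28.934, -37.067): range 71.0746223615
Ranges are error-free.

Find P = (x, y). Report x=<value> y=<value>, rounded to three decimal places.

x=4.423 y=29.647

eq1: (x + 14.722)² + (y + 6.339)² = 40.7617762233²
eq2: (x + 8.548)² + (y + 38.907)² = 69.7704689776²
eq3: (x − 28.934)² + (y + 37.067)² = 71.0746223615²
eq3−eq1, eq3−eq2 (x²,y² cancel):
  -87.312·x + 61.456·y = 1435.860903
  -74.964·x − 3.680·y = -440.632290
det = -87.312·-3.680 − 61.456·-74.964 = 4928.295744
x = (1435.860903·-3.680 − 61.456·-440.632290) / 4928.295744 = 4.422529
y = (-87.312·-440.632290 − 1435.860903·-74.964) / 4928.295744 = 29.647239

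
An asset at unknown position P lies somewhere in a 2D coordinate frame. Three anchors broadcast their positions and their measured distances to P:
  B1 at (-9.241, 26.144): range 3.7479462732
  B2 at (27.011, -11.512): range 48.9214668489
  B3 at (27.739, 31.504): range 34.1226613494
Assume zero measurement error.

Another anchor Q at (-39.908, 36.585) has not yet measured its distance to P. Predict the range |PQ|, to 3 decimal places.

eq1: (x + 9.241)² + (y − 26.144)² = 3.7479462732²
eq2: (x − 27.011)² + (y + 11.512)² = 48.9214668489²
eq3: (x − 27.739)² + (y − 31.504)² = 34.1226613494²
eq1−eq2, eq1−eq3 (x²,y² cancel):
  72.504·x − 75.312·y = -2286.047369
  73.960·x + 10.720·y = -157.259596
det = 72.504·10.720 − -75.312·73.960 = 6347.318400
x = (-2286.047369·10.720 − -75.312·-157.259596) / 6347.318400 = -5.726822
y = (72.504·-157.259596 − -2286.047369·73.960) / 6347.318400 = 24.841059
|P − Q| = √((-5.726822 − -39.908)² + (24.841059 − 36.585)²) = 36.142400

36.142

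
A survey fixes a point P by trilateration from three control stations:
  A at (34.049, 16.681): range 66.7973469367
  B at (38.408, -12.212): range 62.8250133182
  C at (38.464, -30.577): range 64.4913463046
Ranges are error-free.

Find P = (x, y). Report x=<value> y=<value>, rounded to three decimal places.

x=-24.314 y=-15.810

eq1: (x − 34.049)² + (y − 16.681)² = 66.7973469367²
eq2: (x − 38.408)² + (y + 12.212)² = 62.8250133182²
eq3: (x − 38.464)² + (y + 30.577)² = 64.4913463046²
eq2−eq1, eq2−eq3 (x²,y² cancel):
  -8.718·x + 57.786·y = -701.620505
  0.112·x − 36.730·y = 577.973367
det = -8.718·-36.730 − 57.786·0.112 = 313.740108
x = (-701.620505·-36.730 − 57.786·577.973367) / 313.740108 = -24.313907
y = (-8.718·577.973367 − -701.620505·0.112) / 313.740108 = -15.809870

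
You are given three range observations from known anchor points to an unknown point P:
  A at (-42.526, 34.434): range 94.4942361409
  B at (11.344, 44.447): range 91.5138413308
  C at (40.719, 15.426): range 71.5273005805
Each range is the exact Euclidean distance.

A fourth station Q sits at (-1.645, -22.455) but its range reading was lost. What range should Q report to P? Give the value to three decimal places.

25.483

eq1: (x + 42.526)² + (y − 34.434)² = 94.4942361409²
eq2: (x − 11.344)² + (y − 44.447)² = 91.5138413308²
eq3: (x − 40.719)² + (y − 15.426)² = 71.5273005805²
eq1−eq3, eq1−eq2 (x²,y² cancel):
  166.490·x − 38.016·y = 2714.843341
  107.740·x + 20.026·y = -335.561378
det = 166.490·20.026 − -38.016·107.740 = 7429.972580
x = (2714.843341·20.026 − -38.016·-335.561378) / 7429.972580 = 5.600391
y = (166.490·-335.561378 − 2714.843341·107.740) / 7429.972580 = -46.886423
|P − Q| = √((5.600391 − -1.645)² + (-46.886423 − -22.455)²) = 25.483134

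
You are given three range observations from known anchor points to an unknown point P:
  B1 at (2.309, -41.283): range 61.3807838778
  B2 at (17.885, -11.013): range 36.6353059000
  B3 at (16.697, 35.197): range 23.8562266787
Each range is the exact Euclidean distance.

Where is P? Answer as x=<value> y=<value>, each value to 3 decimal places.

x=-1.667 y=19.969

eq1: (x − 2.309)² + (y + 41.283)² = 61.3807838778²
eq2: (x − 17.885)² + (y + 11.013)² = 36.6353059000²
eq3: (x − 16.697)² + (y − 35.197)² = 23.8562266787²
eq3−eq2, eq3−eq1 (x²,y² cancel):
  2.376·x − 92.420·y = -1849.485311
  -28.776·x − 152.960·y = -3006.482126
det = 2.376·-152.960 − -92.420·-28.776 = -3022.910880
x = (-1849.485311·-152.960 − -92.420·-3006.482126) / -3022.910880 = -1.666670
y = (2.376·-3006.482126 − -1849.485311·-28.776) / -3022.910880 = 19.968895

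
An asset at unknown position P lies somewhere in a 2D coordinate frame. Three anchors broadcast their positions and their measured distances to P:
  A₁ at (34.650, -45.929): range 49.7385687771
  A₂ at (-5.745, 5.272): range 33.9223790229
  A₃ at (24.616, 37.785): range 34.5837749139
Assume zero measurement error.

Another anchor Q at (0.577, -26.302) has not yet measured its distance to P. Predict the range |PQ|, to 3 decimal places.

40.495

eq1: (x − 34.650)² + (y + 45.929)² = 49.7385687771²
eq2: (x + 5.745)² + (y − 5.272)² = 33.9223790229²
eq3: (x − 24.616)² + (y − 37.785)² = 34.5837749139²
eq3−eq1, eq3−eq2 (x²,y² cancel):
  20.068·x − 167.428·y = -1.445877
  -60.722·x − 65.026·y = -1927.544983
det = 20.068·-65.026 − -167.428·-60.722 = -11471.504784
x = (-1.445877·-65.026 − -167.428·-1927.544983) / -11471.504784 = 28.124556
y = (20.068·-1927.544983 − -1.445877·-60.722) / -11471.504784 = 3.379659
|P − Q| = √((28.124556 − 0.577)² + (3.379659 − -26.302)²) = 40.495292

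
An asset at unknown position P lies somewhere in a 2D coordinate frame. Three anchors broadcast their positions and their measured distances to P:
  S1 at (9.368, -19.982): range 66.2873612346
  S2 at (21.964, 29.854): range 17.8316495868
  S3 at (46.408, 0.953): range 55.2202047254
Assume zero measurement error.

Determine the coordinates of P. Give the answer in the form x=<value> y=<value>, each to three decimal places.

eq1: (x − 9.368)² + (y + 19.982)² = 66.2873612346²
eq2: (x − 21.964)² + (y − 29.854)² = 17.8316495868²
eq3: (x − 46.408)² + (y − 0.953)² = 55.2202047254²
eq2−eq1, eq2−eq3 (x²,y² cancel):
  -25.192·x − 99.672·y = -4962.685396
  48.888·x − 57.802·y = -1950.371222
det = -25.192·-57.802 − -99.672·48.888 = 6328.912720
x = (-4962.685396·-57.802 − -99.672·-1950.371222) / 6328.912720 = 14.608471
y = (-25.192·-1950.371222 − -4962.685396·48.888) / 6328.912720 = 46.097889

x=14.608 y=46.098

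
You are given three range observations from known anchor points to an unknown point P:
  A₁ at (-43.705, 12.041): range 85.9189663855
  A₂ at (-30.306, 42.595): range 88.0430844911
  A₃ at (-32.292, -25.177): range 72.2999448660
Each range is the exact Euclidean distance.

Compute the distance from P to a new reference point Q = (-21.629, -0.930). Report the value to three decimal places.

61.420

eq1: (x + 43.705)² + (y − 12.041)² = 85.9189663855²
eq2: (x + 30.306)² + (y − 42.595)² = 88.0430844911²
eq3: (x + 32.292)² + (y + 25.177)² = 72.2999448660²
eq2−eq3, eq2−eq1 (x²,y² cancel):
  -3.972·x − 135.544·y = 1468.169631
  -26.798·x − 61.108·y = -308.159013
det = -3.972·-61.108 − -135.544·-26.798 = -3389.587136
x = (1468.169631·-61.108 − -135.544·-308.159013) / -3389.587136 = 38.791159
y = (-3.972·-308.159013 − 1468.169631·-26.798) / -3389.587136 = -11.968424
|P − Q| = √((38.791159 − -21.629)² + (-11.968424 − -0.930)²) = 61.420212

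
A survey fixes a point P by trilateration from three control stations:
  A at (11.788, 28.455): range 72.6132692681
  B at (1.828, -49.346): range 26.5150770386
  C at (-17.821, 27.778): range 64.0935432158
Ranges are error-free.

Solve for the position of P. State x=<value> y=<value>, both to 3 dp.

x=-21.213 y=-36.226

eq1: (x − 11.788)² + (y − 28.455)² = 72.6132692681²
eq2: (x − 1.828)² + (y + 49.346)² = 26.5150770386²
eq3: (x + 17.821)² + (y − 27.778)² = 64.0935432158²
eq3−eq1, eq3−eq2 (x²,y² cancel):
  59.218·x + 1.354·y = -1305.265948
  39.298·x − 154.248·y = 4754.096947
det = 59.218·-154.248 − 1.354·39.298 = -9187.467556
x = (-1305.265948·-154.248 − 1.354·4754.096947) / -9187.467556 = -21.213421
y = (59.218·4754.096947 − -1305.265948·39.298) / -9187.467556 = -36.225701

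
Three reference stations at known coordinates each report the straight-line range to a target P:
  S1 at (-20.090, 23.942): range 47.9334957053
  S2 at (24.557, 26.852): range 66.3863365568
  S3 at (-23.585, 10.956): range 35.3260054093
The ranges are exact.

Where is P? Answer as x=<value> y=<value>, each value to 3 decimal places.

eq1: (x + 20.090)² + (y − 23.942)² = 47.9334957053²
eq2: (x − 24.557)² + (y − 26.852)² = 66.3863365568²
eq3: (x + 23.585)² + (y − 10.956)² = 35.3260054093²
eq1−eq2, eq1−eq3 (x²,y² cancel):
  89.294·x + 5.820·y = -1762.276982
  -6.990·x − 25.972·y = 749.152049
det = 89.294·-25.972 − 5.820·-6.990 = -2278.461968
x = (-1762.276982·-25.972 − 5.820·749.152049) / -2278.461968 = -18.174450
y = (89.294·749.152049 − -1762.276982·-6.990) / -2278.461968 = -23.953205

x=-18.174 y=-23.953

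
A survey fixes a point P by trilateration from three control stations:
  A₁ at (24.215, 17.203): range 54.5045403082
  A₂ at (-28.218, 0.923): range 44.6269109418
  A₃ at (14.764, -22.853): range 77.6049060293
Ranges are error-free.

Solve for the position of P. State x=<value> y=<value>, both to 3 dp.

eq1: (x − 24.215)² + (y − 17.203)² = 54.5045403082²
eq2: (x + 28.218)² + (y − 0.923)² = 44.6269109418²
eq3: (x − 14.764)² + (y + 22.853)² = 77.6049060293²
eq3−eq1, eq3−eq2 (x²,y² cancel):
  18.902·x + 80.112·y = 3193.850655
  -85.964·x + 47.552·y = 4087.832408
det = 18.902·47.552 − 80.112·-85.964 = 7785.575872
x = (3193.850655·47.552 − 80.112·4087.832408) / 7785.575872 = -22.555871
y = (18.902·4087.832408 − 3193.850655·-85.964) / 7785.575872 = 45.189257

x=-22.556 y=45.189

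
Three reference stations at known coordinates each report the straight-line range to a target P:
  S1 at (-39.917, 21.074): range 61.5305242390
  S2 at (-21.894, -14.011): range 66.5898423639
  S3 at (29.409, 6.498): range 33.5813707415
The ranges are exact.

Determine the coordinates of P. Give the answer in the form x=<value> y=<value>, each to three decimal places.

eq1: (x + 39.917)² + (y − 21.074)² = 61.5305242390²
eq2: (x + 21.894)² + (y + 14.011)² = 66.5898423639²
eq3: (x − 29.409)² + (y − 6.498)² = 33.5813707415²
eq1−eq3, eq1−eq2 (x²,y² cancel):
  138.652·x − 29.152·y = 1527.929872
  36.046·x − 70.170·y = -2010.026701
det = 138.652·-70.170 − -29.152·36.046 = -8678.397848
x = (1527.929872·-70.170 − -29.152·-2010.026701) / -8678.397848 = 19.106192
y = (138.652·-2010.026701 − 1527.929872·36.046) / -8678.397848 = 38.459862

x=19.106 y=38.460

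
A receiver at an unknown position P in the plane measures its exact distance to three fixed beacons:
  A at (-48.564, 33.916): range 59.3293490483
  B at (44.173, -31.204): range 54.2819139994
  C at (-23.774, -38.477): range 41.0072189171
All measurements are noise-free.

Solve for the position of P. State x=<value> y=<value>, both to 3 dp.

x=-2.470 y=-3.438

eq1: (x + 48.564)² + (y − 33.916)² = 59.3293490483²
eq2: (x − 44.173)² + (y + 31.204)² = 54.2819139994²
eq3: (x + 23.774)² + (y + 38.477)² = 41.0072189171²
eq1−eq3, eq1−eq2 (x²,y² cancel):
  49.580·x − 144.786·y = 375.305108
  185.474·x − 130.240·y = -10.368136
det = 49.580·-130.240 − -144.786·185.474 = 20396.739364
x = (375.305108·-130.240 − -144.786·-10.368136) / 20396.739364 = -2.470047
y = (49.580·-10.368136 − 375.305108·185.474) / 20396.739364 = -3.437971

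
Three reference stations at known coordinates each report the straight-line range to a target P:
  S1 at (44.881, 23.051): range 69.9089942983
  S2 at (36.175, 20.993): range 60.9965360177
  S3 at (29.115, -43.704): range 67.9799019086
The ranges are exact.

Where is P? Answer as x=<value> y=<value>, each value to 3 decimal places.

x=-21.632 y=1.528

eq1: (x − 44.881)² + (y − 23.051)² = 69.9089942983²
eq2: (x − 36.175)² + (y − 20.993)² = 60.9965360177²
eq3: (x − 29.115)² + (y + 43.704)² = 67.9799019086²
eq3−eq1, eq3−eq2 (x²,y² cancel):
  31.532·x + 133.510·y = -478.070499
  14.120·x + 129.394·y = -107.696510
det = 31.532·129.394 − 133.510·14.120 = 2194.890408
x = (-478.070499·129.394 − 133.510·-107.696510) / 2194.890408 = -21.632466
y = (31.532·-107.696510 − -478.070499·14.120) / 2194.890408 = 1.528308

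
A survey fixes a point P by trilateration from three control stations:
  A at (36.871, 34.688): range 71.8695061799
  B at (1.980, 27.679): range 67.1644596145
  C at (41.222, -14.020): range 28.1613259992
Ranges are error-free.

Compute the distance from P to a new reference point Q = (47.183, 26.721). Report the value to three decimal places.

66.969

eq1: (x − 36.871)² + (y − 34.688)² = 71.8695061799²
eq2: (x − 1.980)² + (y − 27.679)² = 67.1644596145²
eq3: (x − 41.222)² + (y + 14.020)² = 28.1613259992²
eq2−eq1, eq2−eq3 (x²,y² cancel):
  69.782·x + 14.018·y = 1138.519261
  78.484·x − 83.398·y = 4843.770596
det = 69.782·-83.398 − 14.018·78.484 = -6919.867948
x = (1138.519261·-83.398 − 14.018·4843.770596) / -6919.867948 = 23.533716
y = (69.782·4843.770596 − 1138.519261·78.484) / -6919.867948 = -35.933121
|P − Q| = √((23.533716 − 47.183)² + (-35.933121 − 26.721)²) = 66.968855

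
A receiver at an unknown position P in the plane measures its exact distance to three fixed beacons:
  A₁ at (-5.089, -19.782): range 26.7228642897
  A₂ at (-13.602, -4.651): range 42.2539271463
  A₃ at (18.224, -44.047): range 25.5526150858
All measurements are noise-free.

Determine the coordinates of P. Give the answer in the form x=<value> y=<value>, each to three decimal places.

eq1: (x + 5.089)² + (y + 19.782)² = 26.7228642897²
eq2: (x + 13.602)² + (y + 4.651)² = 42.2539271463²
eq3: (x − 18.224)² + (y + 44.047)² = 25.5526150858²
eq2−eq3, eq2−eq1 (x²,y² cancel):
  63.652·x − 78.792·y = 3198.064402
  17.026·x − 30.262·y = 1281.862123
det = 63.652·-30.262 − -78.792·17.026 = -584.724232
x = (3198.064402·-30.262 − -78.792·1281.862123) / -584.724232 = -7.218198
y = (63.652·1281.862123 − 3198.064402·17.026) / -584.724232 = -46.419905

x=-7.218 y=-46.420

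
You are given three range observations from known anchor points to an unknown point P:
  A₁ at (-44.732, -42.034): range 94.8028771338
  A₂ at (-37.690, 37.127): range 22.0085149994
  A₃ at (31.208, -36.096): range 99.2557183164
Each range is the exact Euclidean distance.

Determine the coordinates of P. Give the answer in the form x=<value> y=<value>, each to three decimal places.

eq1: (x + 44.732)² + (y + 42.034)² = 94.8028771338²
eq2: (x + 37.690)² + (y − 37.127)² = 22.0085149994²
eq3: (x − 31.208)² + (y + 36.096)² = 99.2557183164²
eq2−eq3, eq2−eq1 (x²,y² cancel):
  137.796·x − 146.446·y = -9889.412635
  -14.084·x − 158.322·y = -7534.352029
det = 137.796·-158.322 − -146.446·-14.084 = -23878.683776
x = (-9889.412635·-158.322 − -146.446·-7534.352029) / -23878.683776 = -19.361866
y = (137.796·-7534.352029 − -9889.412635·-14.084) / -23878.683776 = 49.311179

x=-19.362 y=49.311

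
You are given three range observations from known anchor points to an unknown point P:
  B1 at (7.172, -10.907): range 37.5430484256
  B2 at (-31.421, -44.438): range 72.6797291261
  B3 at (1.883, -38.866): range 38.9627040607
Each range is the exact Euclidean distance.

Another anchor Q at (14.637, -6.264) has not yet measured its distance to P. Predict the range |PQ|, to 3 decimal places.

eq1: (x − 7.172)² + (y + 10.907)² = 37.5430484256²
eq2: (x + 31.421)² + (y + 44.438)² = 72.6797291261²
eq3: (x − 1.883)² + (y + 38.866)² = 38.9627040607²
eq3−eq1, eq3−eq2 (x²,y² cancel):
  10.578·x + 55.918·y = -1235.099589
  -66.608·x − 11.144·y = -2316.347278
det = 10.578·-11.144 − 55.918·-66.608 = 3606.704912
x = (-1235.099589·-11.144 − 55.918·-2316.347278) / 3606.704912 = 39.728633
y = (10.578·-2316.347278 − -1235.099589·-66.608) / 3606.704912 = -29.603152
|P − Q| = √((39.728633 − 14.637)² + (-29.603152 − -6.264)²) = 34.268150

34.268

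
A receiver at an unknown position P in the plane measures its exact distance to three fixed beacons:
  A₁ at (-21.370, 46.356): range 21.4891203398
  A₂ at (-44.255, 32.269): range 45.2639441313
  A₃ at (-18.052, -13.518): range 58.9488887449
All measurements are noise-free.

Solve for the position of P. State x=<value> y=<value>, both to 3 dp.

x=-0.201 y=42.663

eq1: (x + 21.370)² + (y − 46.356)² = 21.4891203398²
eq2: (x + 44.255)² + (y − 32.269)² = 45.2639441313²
eq3: (x + 18.052)² + (y + 13.518)² = 58.9488887449²
eq3−eq1, eq3−eq2 (x²,y² cancel):
  -6.636·x + 119.748·y = 5110.133799
  -52.406·x + 91.574·y = 3917.329204
det = -6.636·91.574 − 119.748·-52.406 = 5667.828624
x = (5110.133799·91.574 − 119.748·3917.329204) / 5667.828624 = -0.200596
y = (-6.636·3917.329204 − 5110.133799·-52.406) / 5667.828624 = 42.662948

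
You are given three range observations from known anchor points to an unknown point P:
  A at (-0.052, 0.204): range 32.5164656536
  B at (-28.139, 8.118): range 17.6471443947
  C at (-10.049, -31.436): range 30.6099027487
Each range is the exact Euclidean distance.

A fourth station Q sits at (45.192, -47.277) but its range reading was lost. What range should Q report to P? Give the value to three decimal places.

85.287

eq1: (x + 0.052)² + (y − 0.204)² = 32.5164656536²
eq2: (x + 28.139)² + (y − 8.118)² = 17.6471443947²
eq3: (x + 10.049)² + (y + 31.436)² = 30.6099027487²
eq1−eq2, eq1−eq3 (x²,y² cancel):
  -56.174·x + 15.828·y = 1603.559758
  -19.994·x − 63.280·y = 1209.514569
det = -56.174·-63.280 − 15.828·-19.994 = 3871.155752
x = (1603.559758·-63.280 − 15.828·1209.514569) / 3871.155752 = -31.157997
y = (-56.174·1209.514569 − 1603.559758·-19.994) / 3871.155752 = -9.268988
|P − Q| = √((-31.157997 − 45.192)² + (-9.268988 − -47.277)²) = 85.287343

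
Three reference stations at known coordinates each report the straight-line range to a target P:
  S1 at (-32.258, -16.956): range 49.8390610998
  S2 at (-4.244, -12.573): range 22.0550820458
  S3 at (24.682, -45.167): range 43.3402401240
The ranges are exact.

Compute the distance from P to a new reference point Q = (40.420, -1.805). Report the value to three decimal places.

24.910

eq1: (x + 32.258)² + (y + 16.956)² = 49.8390610998²
eq2: (x + 4.244)² + (y + 12.573)² = 22.0550820458²
eq3: (x − 24.682)² + (y + 45.167)² = 43.3402401240²
eq3−eq1, eq3−eq2 (x²,y² cancel):
  -113.880·x + 56.422·y = -1926.730110
  -57.852·x + 65.188·y = -1081.217378
det = -113.880·65.188 − 56.422·-57.852 = -4159.483896
x = (-1926.730110·65.188 − 56.422·-1081.217378) / -4159.483896 = 15.529628
y = (-113.880·-1081.217378 − -1926.730110·-57.852) / -4159.483896 = -2.804157
|P − Q| = √((15.529628 − 40.420)² + (-2.804157 − -1.805)²) = 24.910419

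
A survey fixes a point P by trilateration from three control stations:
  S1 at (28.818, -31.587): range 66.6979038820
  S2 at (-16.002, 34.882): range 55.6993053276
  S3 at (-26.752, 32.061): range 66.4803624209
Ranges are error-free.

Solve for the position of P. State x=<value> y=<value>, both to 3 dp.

eq1: (x − 28.818)² + (y + 31.587)² = 66.6979038820²
eq2: (x + 16.002)² + (y − 34.882)² = 55.6993053276²
eq3: (x + 26.752)² + (y − 32.061)² = 66.4803624209²
eq2−eq1, eq2−eq3 (x²,y² cancel):
  89.640·x − 132.938·y = -990.800003
  -21.500·x − 5.642·y = -1046.466677
det = 89.640·-5.642 − -132.938·-21.500 = -3363.915880
x = (-990.800003·-5.642 − -132.938·-1046.466677) / -3363.915880 = 39.693351
y = (89.640·-1046.466677 − -990.800003·-21.500) / -3363.915880 = 34.218297

x=39.693 y=34.218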